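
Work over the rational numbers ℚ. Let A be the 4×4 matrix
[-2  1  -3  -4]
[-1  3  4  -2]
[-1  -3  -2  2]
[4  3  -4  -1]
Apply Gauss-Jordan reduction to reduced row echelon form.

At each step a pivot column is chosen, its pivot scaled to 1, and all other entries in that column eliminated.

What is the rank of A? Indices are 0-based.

pivot(0,0)=-2: scale R0 → (1, -1/2, 3/2, 2)
  clear (1,0): R1 −= (-1)R0 → (0, 5/2, 11/2, 0)
  clear (2,0): R2 −= (-1)R0 → (0, -7/2, -1/2, 4)
  clear (3,0): R3 −= (4)R0 → (0, 5, -10, -9)
pivot(1,1)=5/2: scale R1 → (0, 1, 11/5, 0)
  clear (0,1): R0 −= (-1/2)R1 → (1, 0, 13/5, 2)
  clear (2,1): R2 −= (-7/2)R1 → (0, 0, 36/5, 4)
  clear (3,1): R3 −= (5)R1 → (0, 0, -21, -9)
pivot(2,2)=36/5: scale R2 → (0, 0, 1, 5/9)
  clear (0,2): R0 −= (13/5)R2 → (1, 0, 0, 5/9)
  clear (1,2): R1 −= (11/5)R2 → (0, 1, 0, -11/9)
  clear (3,2): R3 −= (-21)R2 → (0, 0, 0, 8/3)
pivot(3,3)=8/3: scale R3 → (0, 0, 0, 1)
  clear (0,3): R0 −= (5/9)R3 → (1, 0, 0, 0)
  clear (1,3): R1 −= (-11/9)R3 → (0, 1, 0, 0)
  clear (2,3): R2 −= (5/9)R3 → (0, 0, 1, 0)

rank = 4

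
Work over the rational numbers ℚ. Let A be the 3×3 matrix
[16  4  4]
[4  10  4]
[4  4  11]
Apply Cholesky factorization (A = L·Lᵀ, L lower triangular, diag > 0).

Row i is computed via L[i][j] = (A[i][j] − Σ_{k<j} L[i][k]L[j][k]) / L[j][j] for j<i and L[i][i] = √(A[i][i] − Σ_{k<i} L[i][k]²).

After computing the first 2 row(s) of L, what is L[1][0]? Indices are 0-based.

Step 1: L[0][0] = √(16) = 4.
  L[1][0] = (4) / L[0][0] = 1.
Step 2: L[1][1] = √(9) = 3.

L[1][0] = 1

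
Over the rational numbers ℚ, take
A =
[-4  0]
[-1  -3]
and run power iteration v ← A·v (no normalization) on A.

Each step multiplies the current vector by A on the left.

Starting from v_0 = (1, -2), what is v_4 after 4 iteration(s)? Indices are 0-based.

v_0 = (1, -2).
v_1 = A·v_0 = (-4, 5).
v_2 = A·v_1 = (16, -11).
v_3 = A·v_2 = (-64, 17).
v_4 = A·v_3 = (256, 13).

v_4 = (256, 13)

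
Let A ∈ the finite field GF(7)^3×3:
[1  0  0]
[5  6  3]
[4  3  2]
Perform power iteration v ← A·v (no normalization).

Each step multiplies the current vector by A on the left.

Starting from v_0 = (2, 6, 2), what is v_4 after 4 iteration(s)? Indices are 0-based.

v_0 = (2, 6, 2).
v_1 = A·v_0 = (2, 3, 2).
v_2 = A·v_1 = (2, 6, 0).
v_3 = A·v_2 = (2, 4, 5).
v_4 = A·v_3 = (2, 0, 2).

v_4 = (2, 0, 2)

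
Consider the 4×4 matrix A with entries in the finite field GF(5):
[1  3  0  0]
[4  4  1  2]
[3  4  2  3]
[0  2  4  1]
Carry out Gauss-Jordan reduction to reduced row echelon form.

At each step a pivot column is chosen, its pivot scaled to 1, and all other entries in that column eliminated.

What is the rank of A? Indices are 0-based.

[1] R0 /= 1  ⇒  (1, 3, 0, 0)
     R1 -= 4·R0  ⇒  (0, 2, 1, 2)
     R2 -= 3·R0  ⇒  (0, 0, 2, 3)
[2] R1 /= 2  ⇒  (0, 1, 3, 1)
     R0 -= 3·R1  ⇒  (1, 0, 1, 2)
     R3 -= 2·R1  ⇒  (0, 0, 3, 4)
[3] R2 /= 2  ⇒  (0, 0, 1, 4)
     R0 -= 1·R2  ⇒  (1, 0, 0, 3)
     R1 -= 3·R2  ⇒  (0, 1, 0, 4)
     R3 -= 3·R2  ⇒  (0, 0, 0, 2)
[4] R3 /= 2  ⇒  (0, 0, 0, 1)
     R0 -= 3·R3  ⇒  (1, 0, 0, 0)
     R1 -= 4·R3  ⇒  (0, 1, 0, 0)
     R2 -= 4·R3  ⇒  (0, 0, 1, 0)

rank = 4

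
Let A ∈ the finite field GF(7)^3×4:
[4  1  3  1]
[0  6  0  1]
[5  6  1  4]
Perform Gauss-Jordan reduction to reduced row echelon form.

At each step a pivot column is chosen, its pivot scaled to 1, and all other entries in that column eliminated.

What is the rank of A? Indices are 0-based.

rank = 3

[1] R0 /= 4  ⇒  (1, 2, 6, 2)
     R2 -= 5·R0  ⇒  (0, 3, 6, 1)
[2] R1 /= 6  ⇒  (0, 1, 0, 6)
     R0 -= 2·R1  ⇒  (1, 0, 6, 4)
     R2 -= 3·R1  ⇒  (0, 0, 6, 4)
[3] R2 /= 6  ⇒  (0, 0, 1, 3)
     R0 -= 6·R2  ⇒  (1, 0, 0, 0)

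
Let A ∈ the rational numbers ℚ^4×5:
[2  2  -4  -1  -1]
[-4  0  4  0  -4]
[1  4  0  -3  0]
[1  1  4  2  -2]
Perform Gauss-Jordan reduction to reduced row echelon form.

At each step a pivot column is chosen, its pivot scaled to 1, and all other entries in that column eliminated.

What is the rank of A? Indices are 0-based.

rank = 4

pivot(0,0)=2: scale R0 → (1, 1, -2, -1/2, -1/2)
  clear (1,0): R1 −= (-4)R0 → (0, 4, -4, -2, -6)
  clear (2,0): R2 −= (1)R0 → (0, 3, 2, -5/2, 1/2)
  clear (3,0): R3 −= (1)R0 → (0, 0, 6, 5/2, -3/2)
pivot(1,1)=4: scale R1 → (0, 1, -1, -1/2, -3/2)
  clear (0,1): R0 −= (1)R1 → (1, 0, -1, 0, 1)
  clear (2,1): R2 −= (3)R1 → (0, 0, 5, -1, 5)
pivot(2,2)=5: scale R2 → (0, 0, 1, -1/5, 1)
  clear (0,2): R0 −= (-1)R2 → (1, 0, 0, -1/5, 2)
  clear (1,2): R1 −= (-1)R2 → (0, 1, 0, -7/10, -1/2)
  clear (3,2): R3 −= (6)R2 → (0, 0, 0, 37/10, -15/2)
pivot(3,3)=37/10: scale R3 → (0, 0, 0, 1, -75/37)
  clear (0,3): R0 −= (-1/5)R3 → (1, 0, 0, 0, 59/37)
  clear (1,3): R1 −= (-7/10)R3 → (0, 1, 0, 0, -71/37)
  clear (2,3): R2 −= (-1/5)R3 → (0, 0, 1, 0, 22/37)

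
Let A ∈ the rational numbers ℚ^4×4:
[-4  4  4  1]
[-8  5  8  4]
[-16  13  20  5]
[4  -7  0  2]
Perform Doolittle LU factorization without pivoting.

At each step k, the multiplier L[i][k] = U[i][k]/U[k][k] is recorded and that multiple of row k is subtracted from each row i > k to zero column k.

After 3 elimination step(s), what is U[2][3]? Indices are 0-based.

Step 1: pivot at (0,0) is -4.
  row1 ← row1 − (2)·row0  ⇒  L[1][0]=2, U row1=(0, -3, 0, 2)
  row2 ← row2 − (4)·row0  ⇒  L[2][0]=4, U row2=(0, -3, 4, 1)
  row3 ← row3 − (-1)·row0  ⇒  L[3][0]=-1, U row3=(0, -3, 4, 3)
Step 2: pivot at (1,1) is -3.
  row2 ← row2 − (1)·row1  ⇒  L[2][1]=1, U row2=(0, 0, 4, -1)
  row3 ← row3 − (1)·row1  ⇒  L[3][1]=1, U row3=(0, 0, 4, 1)
Step 3: pivot at (2,2) is 4.
  row3 ← row3 − (1)·row2  ⇒  L[3][2]=1, U row3=(0, 0, 0, 2)

U[2][3] = -1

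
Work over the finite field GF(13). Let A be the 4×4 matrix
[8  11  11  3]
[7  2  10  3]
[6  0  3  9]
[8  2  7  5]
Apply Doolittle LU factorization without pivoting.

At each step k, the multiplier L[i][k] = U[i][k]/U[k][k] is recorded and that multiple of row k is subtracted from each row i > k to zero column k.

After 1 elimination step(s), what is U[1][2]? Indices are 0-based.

U[1][2] = 2

Step 1: pivot at (0,0) is 8.
  row1 ← row1 − (9)·row0  ⇒  L[1][0]=9, U row1=(0, 7, 2, 2)
  row2 ← row2 − (4)·row0  ⇒  L[2][0]=4, U row2=(0, 8, 11, 10)
  row3 ← row3 − (1)·row0  ⇒  L[3][0]=1, U row3=(0, 4, 9, 2)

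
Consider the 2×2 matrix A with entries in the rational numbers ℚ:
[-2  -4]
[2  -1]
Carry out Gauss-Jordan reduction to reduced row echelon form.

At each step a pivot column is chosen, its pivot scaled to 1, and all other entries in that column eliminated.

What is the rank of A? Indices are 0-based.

rank = 2

pivot(0,0)=-2: scale R0 → (1, 2)
  clear (1,0): R1 −= (2)R0 → (0, -5)
pivot(1,1)=-5: scale R1 → (0, 1)
  clear (0,1): R0 −= (2)R1 → (1, 0)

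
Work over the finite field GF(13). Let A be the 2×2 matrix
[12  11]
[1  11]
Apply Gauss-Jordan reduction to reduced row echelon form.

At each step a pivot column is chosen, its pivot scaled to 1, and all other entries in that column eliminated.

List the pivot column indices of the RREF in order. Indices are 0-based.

[1] R0 /= 12  ⇒  (1, 2)
     R1 -= 1·R0  ⇒  (0, 9)
[2] R1 /= 9  ⇒  (0, 1)
     R0 -= 2·R1  ⇒  (1, 0)

pivot columns: 0, 1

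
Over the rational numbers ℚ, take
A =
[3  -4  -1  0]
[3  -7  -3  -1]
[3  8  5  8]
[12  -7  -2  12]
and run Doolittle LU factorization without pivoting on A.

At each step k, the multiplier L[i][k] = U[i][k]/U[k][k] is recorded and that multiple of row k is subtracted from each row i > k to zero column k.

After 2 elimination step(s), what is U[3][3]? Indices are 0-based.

U[3][3] = 9

k=0: U[0][0]=3
  eliminate (1,0): mult=1, new row 1: (0, -3, -2, -1); set L[1][0]=1
  eliminate (2,0): mult=1, new row 2: (0, 12, 6, 8); set L[2][0]=1
  eliminate (3,0): mult=4, new row 3: (0, 9, 2, 12); set L[3][0]=4
k=1: U[1][1]=-3
  eliminate (2,1): mult=-4, new row 2: (0, 0, -2, 4); set L[2][1]=-4
  eliminate (3,1): mult=-3, new row 3: (0, 0, -4, 9); set L[3][1]=-3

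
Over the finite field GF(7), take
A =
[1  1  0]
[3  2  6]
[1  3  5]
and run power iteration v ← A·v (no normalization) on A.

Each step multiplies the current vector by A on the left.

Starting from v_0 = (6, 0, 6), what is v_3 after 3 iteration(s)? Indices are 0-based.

v_3 = (3, 5, 5)

v_0 = (6, 0, 6).
v_1 = A·v_0 = (6, 5, 1).
v_2 = A·v_1 = (4, 6, 5).
v_3 = A·v_2 = (3, 5, 5).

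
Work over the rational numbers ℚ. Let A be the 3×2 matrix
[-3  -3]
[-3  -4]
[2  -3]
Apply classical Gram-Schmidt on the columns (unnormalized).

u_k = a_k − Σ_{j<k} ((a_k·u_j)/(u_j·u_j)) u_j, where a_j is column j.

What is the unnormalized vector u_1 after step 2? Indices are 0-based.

Step 1: u_0 = a_0 = (-3, -3, 2).
Step 2: u_1 = a_1 − (15/22)·u_0 = (-21/22, -43/22, -48/11).

u_1 = (-21/22, -43/22, -48/11)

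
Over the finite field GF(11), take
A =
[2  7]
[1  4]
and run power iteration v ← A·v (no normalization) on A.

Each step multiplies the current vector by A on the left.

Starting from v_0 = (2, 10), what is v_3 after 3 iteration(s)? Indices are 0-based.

v_0 = (2, 10).
v_1 = A·v_0 = (8, 9).
v_2 = A·v_1 = (2, 0).
v_3 = A·v_2 = (4, 2).

v_3 = (4, 2)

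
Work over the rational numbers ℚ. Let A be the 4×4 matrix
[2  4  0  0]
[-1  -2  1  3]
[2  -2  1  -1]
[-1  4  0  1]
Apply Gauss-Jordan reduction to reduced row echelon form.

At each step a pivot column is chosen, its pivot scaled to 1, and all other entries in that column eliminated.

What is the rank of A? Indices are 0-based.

rank = 4

[1] R0 /= 2  ⇒  (1, 2, 0, 0)
     R1 -= -1·R0  ⇒  (0, 0, 1, 3)
     R2 -= 2·R0  ⇒  (0, -6, 1, -1)
     R3 -= -1·R0  ⇒  (0, 6, 0, 1)
[2] R1 <-> R2
[2] R1 /= -6  ⇒  (0, 1, -1/6, 1/6)
     R0 -= 2·R1  ⇒  (1, 0, 1/3, -1/3)
     R3 -= 6·R1  ⇒  (0, 0, 1, 0)
[3] R2 /= 1  ⇒  (0, 0, 1, 3)
     R0 -= 1/3·R2  ⇒  (1, 0, 0, -4/3)
     R1 -= -1/6·R2  ⇒  (0, 1, 0, 2/3)
     R3 -= 1·R2  ⇒  (0, 0, 0, -3)
[4] R3 /= -3  ⇒  (0, 0, 0, 1)
     R0 -= -4/3·R3  ⇒  (1, 0, 0, 0)
     R1 -= 2/3·R3  ⇒  (0, 1, 0, 0)
     R2 -= 3·R3  ⇒  (0, 0, 1, 0)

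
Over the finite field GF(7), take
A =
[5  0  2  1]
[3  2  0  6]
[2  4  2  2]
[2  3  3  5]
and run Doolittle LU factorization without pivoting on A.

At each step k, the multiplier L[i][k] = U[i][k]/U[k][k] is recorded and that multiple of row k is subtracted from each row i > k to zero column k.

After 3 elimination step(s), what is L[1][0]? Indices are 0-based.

L[1][0] = 2

k=0: U[0][0]=5
  eliminate (1,0): mult=2, new row 1: (0, 2, 3, 4); set L[1][0]=2
  eliminate (2,0): mult=6, new row 2: (0, 4, 4, 3); set L[2][0]=6
  eliminate (3,0): mult=6, new row 3: (0, 3, 5, 6); set L[3][0]=6
k=1: U[1][1]=2
  eliminate (2,1): mult=2, new row 2: (0, 0, 5, 2); set L[2][1]=2
  eliminate (3,1): mult=5, new row 3: (0, 0, 4, 0); set L[3][1]=5
k=2: U[2][2]=5
  eliminate (3,2): mult=5, new row 3: (0, 0, 0, 4); set L[3][2]=5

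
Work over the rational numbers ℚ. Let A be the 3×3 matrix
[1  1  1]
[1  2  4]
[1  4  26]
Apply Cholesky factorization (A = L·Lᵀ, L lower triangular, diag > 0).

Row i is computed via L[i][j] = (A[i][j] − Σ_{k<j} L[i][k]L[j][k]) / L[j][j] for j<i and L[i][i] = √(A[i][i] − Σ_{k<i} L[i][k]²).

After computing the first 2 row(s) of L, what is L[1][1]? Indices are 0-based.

Step 1: L[0][0] = √(1) = 1.
  L[1][0] = (1) / L[0][0] = 1.
Step 2: L[1][1] = √(1) = 1.

L[1][1] = 1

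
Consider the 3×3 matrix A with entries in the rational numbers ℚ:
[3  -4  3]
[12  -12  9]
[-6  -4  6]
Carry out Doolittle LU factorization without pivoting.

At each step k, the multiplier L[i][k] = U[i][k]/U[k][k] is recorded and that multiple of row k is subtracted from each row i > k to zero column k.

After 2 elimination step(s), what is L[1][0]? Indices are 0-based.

k=0: U[0][0]=3
  eliminate (1,0): mult=4, new row 1: (0, 4, -3); set L[1][0]=4
  eliminate (2,0): mult=-2, new row 2: (0, -12, 12); set L[2][0]=-2
k=1: U[1][1]=4
  eliminate (2,1): mult=-3, new row 2: (0, 0, 3); set L[2][1]=-3

L[1][0] = 4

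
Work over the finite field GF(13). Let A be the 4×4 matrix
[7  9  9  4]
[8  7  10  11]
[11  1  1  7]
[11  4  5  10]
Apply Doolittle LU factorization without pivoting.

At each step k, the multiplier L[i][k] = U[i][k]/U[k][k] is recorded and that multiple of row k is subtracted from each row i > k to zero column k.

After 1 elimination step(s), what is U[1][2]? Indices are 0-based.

[col 0] pivot 7
  R1 -= 3*R0 → (0, 6, 9, 12)  (L[1][0] := 3)
  R2 -= 9*R0 → (0, 11, 11, 10)  (L[2][0] := 9)
  R3 -= 9*R0 → (0, 1, 2, 0)  (L[3][0] := 9)

U[1][2] = 9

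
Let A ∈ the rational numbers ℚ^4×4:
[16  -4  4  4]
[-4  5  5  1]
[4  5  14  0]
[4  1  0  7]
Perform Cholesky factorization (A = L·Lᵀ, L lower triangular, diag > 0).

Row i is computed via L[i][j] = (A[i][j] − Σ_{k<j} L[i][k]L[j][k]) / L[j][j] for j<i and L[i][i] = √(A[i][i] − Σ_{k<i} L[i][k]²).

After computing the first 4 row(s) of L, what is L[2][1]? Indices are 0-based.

L[2][1] = 3

Step 1: L[0][0] = √(16) = 4.
  L[1][0] = (-4) / L[0][0] = -1.
Step 2: L[1][1] = √(4) = 2.
  L[2][0] = (4) / L[0][0] = 1.
  L[2][1] = (6) / L[1][1] = 3.
Step 3: L[2][2] = √(4) = 2.
  L[3][0] = (4) / L[0][0] = 1.
  L[3][1] = (2) / L[1][1] = 1.
  L[3][2] = (-4) / L[2][2] = -2.
Step 4: L[3][3] = √(1) = 1.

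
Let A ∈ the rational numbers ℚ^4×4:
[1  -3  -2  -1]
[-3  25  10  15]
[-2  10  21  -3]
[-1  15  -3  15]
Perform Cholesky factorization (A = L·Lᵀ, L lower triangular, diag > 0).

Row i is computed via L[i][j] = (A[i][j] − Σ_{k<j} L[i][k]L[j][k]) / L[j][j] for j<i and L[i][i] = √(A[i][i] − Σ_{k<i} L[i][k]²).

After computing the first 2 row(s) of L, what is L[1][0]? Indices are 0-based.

Step 1: L[0][0] = √(1) = 1.
  L[1][0] = (-3) / L[0][0] = -3.
Step 2: L[1][1] = √(16) = 4.

L[1][0] = -3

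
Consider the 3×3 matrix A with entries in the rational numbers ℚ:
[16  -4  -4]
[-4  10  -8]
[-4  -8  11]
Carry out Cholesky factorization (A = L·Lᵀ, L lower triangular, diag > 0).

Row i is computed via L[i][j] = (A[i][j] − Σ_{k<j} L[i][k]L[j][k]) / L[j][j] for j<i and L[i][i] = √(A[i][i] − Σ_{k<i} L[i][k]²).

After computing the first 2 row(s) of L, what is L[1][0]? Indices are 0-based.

L[1][0] = -1

Step 1: L[0][0] = √(16) = 4.
  L[1][0] = (-4) / L[0][0] = -1.
Step 2: L[1][1] = √(9) = 3.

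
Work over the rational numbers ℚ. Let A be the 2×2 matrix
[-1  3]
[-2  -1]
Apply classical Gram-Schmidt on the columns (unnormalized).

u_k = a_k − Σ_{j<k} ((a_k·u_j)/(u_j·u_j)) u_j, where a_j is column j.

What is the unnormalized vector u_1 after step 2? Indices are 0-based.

u_1 = (14/5, -7/5)

Step 1: u_0 = a_0 = (-1, -2).
Step 2: u_1 = a_1 − (-1/5)·u_0 = (14/5, -7/5).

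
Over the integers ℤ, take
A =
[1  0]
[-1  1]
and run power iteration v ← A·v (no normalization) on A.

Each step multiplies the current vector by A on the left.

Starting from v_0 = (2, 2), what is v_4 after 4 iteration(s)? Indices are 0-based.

v_4 = (2, -6)

v_0 = (2, 2).
v_1 = A·v_0 = (2, 0).
v_2 = A·v_1 = (2, -2).
v_3 = A·v_2 = (2, -4).
v_4 = A·v_3 = (2, -6).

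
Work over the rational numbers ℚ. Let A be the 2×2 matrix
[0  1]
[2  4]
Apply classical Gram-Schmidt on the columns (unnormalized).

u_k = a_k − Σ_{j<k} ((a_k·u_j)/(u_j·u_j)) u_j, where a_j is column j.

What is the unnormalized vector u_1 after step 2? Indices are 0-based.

Step 1: u_0 = a_0 = (0, 2).
Step 2: u_1 = a_1 − (2)·u_0 = (1, 0).

u_1 = (1, 0)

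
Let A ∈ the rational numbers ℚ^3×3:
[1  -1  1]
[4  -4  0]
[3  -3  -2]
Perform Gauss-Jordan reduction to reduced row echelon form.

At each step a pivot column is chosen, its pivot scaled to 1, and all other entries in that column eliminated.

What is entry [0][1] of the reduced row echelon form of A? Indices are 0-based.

pivot(0,0)=1: scale R0 → (1, -1, 1)
  clear (1,0): R1 −= (4)R0 → (0, 0, -4)
  clear (2,0): R2 −= (3)R0 → (0, 0, -5)
col 1: no nonzero at/below row 1; advance.
pivot(1,2)=-4: scale R1 → (0, 0, 1)
  clear (0,2): R0 −= (1)R1 → (1, -1, 0)
  clear (2,2): R2 −= (-5)R1 → (0, 0, 0)

M[0][1] = -1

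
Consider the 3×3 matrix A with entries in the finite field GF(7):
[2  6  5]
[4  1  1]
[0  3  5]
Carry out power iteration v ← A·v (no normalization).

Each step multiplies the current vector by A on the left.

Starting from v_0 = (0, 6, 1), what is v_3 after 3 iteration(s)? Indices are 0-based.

v_0 = (0, 6, 1).
v_1 = A·v_0 = (6, 0, 2).
v_2 = A·v_1 = (1, 5, 3).
v_3 = A·v_2 = (5, 5, 2).

v_3 = (5, 5, 2)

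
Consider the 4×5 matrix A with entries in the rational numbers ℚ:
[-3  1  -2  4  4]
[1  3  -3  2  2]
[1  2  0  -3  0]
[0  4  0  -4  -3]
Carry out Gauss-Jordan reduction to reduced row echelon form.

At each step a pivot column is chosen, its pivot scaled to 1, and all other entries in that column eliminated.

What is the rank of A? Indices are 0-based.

[1] R0 /= -3  ⇒  (1, -1/3, 2/3, -4/3, -4/3)
     R1 -= 1·R0  ⇒  (0, 10/3, -11/3, 10/3, 10/3)
     R2 -= 1·R0  ⇒  (0, 7/3, -2/3, -5/3, 4/3)
[2] R1 /= 10/3  ⇒  (0, 1, -11/10, 1, 1)
     R0 -= -1/3·R1  ⇒  (1, 0, 3/10, -1, -1)
     R2 -= 7/3·R1  ⇒  (0, 0, 19/10, -4, -1)
     R3 -= 4·R1  ⇒  (0, 0, 22/5, -8, -7)
[3] R2 /= 19/10  ⇒  (0, 0, 1, -40/19, -10/19)
     R0 -= 3/10·R2  ⇒  (1, 0, 0, -7/19, -16/19)
     R1 -= -11/10·R2  ⇒  (0, 1, 0, -25/19, 8/19)
     R3 -= 22/5·R2  ⇒  (0, 0, 0, 24/19, -89/19)
[4] R3 /= 24/19  ⇒  (0, 0, 0, 1, -89/24)
     R0 -= -7/19·R3  ⇒  (1, 0, 0, 0, -53/24)
     R1 -= -25/19·R3  ⇒  (0, 1, 0, 0, -107/24)
     R2 -= -40/19·R3  ⇒  (0, 0, 1, 0, -25/3)

rank = 4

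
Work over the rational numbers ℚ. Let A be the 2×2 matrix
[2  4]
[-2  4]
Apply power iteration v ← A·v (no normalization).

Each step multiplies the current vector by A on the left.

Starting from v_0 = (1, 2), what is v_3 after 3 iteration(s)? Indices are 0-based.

v_3 = (104, -72)

v_0 = (1, 2).
v_1 = A·v_0 = (10, 6).
v_2 = A·v_1 = (44, 4).
v_3 = A·v_2 = (104, -72).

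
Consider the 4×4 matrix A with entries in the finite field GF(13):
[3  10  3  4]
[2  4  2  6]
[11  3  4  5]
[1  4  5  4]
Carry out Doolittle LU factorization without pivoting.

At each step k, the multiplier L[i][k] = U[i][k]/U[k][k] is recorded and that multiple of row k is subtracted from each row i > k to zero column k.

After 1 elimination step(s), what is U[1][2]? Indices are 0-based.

[col 0] pivot 3
  R1 -= 5*R0 → (0, 6, 0, 12)  (L[1][0] := 5)
  R2 -= 8*R0 → (0, 1, 6, 12)  (L[2][0] := 8)
  R3 -= 9*R0 → (0, 5, 4, 7)  (L[3][0] := 9)

U[1][2] = 0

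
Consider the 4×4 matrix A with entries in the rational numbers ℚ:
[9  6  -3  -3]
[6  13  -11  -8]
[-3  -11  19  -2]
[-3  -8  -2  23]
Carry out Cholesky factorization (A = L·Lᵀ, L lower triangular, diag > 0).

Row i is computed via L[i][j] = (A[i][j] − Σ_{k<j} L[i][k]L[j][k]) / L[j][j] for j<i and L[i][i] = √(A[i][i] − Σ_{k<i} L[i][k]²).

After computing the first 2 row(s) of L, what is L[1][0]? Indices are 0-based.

Step 1: L[0][0] = √(9) = 3.
  L[1][0] = (6) / L[0][0] = 2.
Step 2: L[1][1] = √(9) = 3.

L[1][0] = 2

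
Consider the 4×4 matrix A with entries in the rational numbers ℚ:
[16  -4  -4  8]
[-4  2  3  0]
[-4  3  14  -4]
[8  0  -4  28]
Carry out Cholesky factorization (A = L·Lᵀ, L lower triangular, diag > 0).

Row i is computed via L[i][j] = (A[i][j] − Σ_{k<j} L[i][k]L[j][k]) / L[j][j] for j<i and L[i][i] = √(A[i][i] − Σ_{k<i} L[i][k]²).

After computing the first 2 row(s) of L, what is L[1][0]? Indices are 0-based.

Step 1: L[0][0] = √(16) = 4.
  L[1][0] = (-4) / L[0][0] = -1.
Step 2: L[1][1] = √(1) = 1.

L[1][0] = -1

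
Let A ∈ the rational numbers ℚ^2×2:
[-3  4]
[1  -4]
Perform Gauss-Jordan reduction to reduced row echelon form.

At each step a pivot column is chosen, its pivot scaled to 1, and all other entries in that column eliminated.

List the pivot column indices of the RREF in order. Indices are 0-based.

[1] R0 /= -3  ⇒  (1, -4/3)
     R1 -= 1·R0  ⇒  (0, -8/3)
[2] R1 /= -8/3  ⇒  (0, 1)
     R0 -= -4/3·R1  ⇒  (1, 0)

pivot columns: 0, 1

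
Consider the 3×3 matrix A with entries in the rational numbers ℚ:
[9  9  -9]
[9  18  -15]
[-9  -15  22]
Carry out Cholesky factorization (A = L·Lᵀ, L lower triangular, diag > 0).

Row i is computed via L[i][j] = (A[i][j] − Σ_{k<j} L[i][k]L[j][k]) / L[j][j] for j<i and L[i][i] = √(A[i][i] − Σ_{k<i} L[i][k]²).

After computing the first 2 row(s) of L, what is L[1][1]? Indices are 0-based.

Step 1: L[0][0] = √(9) = 3.
  L[1][0] = (9) / L[0][0] = 3.
Step 2: L[1][1] = √(9) = 3.

L[1][1] = 3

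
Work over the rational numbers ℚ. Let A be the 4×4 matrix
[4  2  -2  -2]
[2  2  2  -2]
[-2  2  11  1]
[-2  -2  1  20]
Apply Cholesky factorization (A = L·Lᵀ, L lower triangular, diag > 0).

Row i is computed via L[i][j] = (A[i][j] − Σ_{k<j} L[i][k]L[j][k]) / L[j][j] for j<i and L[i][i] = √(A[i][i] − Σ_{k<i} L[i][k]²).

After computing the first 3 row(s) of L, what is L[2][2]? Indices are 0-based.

Step 1: L[0][0] = √(4) = 2.
  L[1][0] = (2) / L[0][0] = 1.
Step 2: L[1][1] = √(1) = 1.
  L[2][0] = (-2) / L[0][0] = -1.
  L[2][1] = (3) / L[1][1] = 3.
Step 3: L[2][2] = √(1) = 1.

L[2][2] = 1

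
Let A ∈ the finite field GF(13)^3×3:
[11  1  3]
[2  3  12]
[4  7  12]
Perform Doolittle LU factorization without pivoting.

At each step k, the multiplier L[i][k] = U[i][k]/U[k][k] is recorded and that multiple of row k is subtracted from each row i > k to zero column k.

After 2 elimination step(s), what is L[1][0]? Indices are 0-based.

L[1][0] = 12

[col 0] pivot 11
  R1 -= 12*R0 → (0, 4, 2)  (L[1][0] := 12)
  R2 -= 11*R0 → (0, 9, 5)  (L[2][0] := 11)
[col 1] pivot 4
  R2 -= 12*R1 → (0, 0, 7)  (L[2][1] := 12)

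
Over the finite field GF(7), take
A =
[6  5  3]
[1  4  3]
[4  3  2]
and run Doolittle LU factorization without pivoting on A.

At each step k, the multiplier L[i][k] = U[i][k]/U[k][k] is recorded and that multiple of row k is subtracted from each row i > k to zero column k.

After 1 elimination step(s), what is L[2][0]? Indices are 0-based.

[col 0] pivot 6
  R1 -= 6*R0 → (0, 2, 6)  (L[1][0] := 6)
  R2 -= 3*R0 → (0, 2, 0)  (L[2][0] := 3)

L[2][0] = 3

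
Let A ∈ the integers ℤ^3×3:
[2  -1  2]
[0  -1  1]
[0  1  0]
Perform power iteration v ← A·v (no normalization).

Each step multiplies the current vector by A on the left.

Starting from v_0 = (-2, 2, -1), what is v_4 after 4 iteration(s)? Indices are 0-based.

v_0 = (-2, 2, -1).
v_1 = A·v_0 = (-8, -3, 2).
v_2 = A·v_1 = (-9, 5, -3).
v_3 = A·v_2 = (-29, -8, 5).
v_4 = A·v_3 = (-40, 13, -8).

v_4 = (-40, 13, -8)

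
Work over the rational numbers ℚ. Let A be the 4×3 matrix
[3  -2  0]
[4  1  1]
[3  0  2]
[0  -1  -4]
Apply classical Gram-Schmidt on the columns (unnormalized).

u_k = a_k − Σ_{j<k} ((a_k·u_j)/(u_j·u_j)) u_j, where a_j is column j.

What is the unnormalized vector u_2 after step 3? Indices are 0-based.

u_2 = (17/20, -27/20, 19/20, -61/20)

Step 1: u_0 = a_0 = (3, 4, 3, 0).
Step 2: u_1 = a_1 − (-1/17)·u_0 = (-31/17, 21/17, 3/17, -1).
Step 3: u_2 = a_2 − (5/17)·u_0 − (19/20)·u_1 = (17/20, -27/20, 19/20, -61/20).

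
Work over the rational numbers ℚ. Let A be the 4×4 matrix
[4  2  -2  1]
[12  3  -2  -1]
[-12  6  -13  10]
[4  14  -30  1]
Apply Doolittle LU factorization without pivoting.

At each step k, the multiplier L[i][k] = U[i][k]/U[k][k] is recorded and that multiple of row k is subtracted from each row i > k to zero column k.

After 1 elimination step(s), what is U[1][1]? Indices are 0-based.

k=0: U[0][0]=4
  eliminate (1,0): mult=3, new row 1: (0, -3, 4, -4); set L[1][0]=3
  eliminate (2,0): mult=-3, new row 2: (0, 12, -19, 13); set L[2][0]=-3
  eliminate (3,0): mult=1, new row 3: (0, 12, -28, 0); set L[3][0]=1

U[1][1] = -3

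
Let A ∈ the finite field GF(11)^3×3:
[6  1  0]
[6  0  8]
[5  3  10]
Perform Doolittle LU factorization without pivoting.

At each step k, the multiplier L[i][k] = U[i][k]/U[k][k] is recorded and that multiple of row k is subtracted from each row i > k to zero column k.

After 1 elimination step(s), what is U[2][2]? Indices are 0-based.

Step 1: pivot at (0,0) is 6.
  row1 ← row1 − (1)·row0  ⇒  L[1][0]=1, U row1=(0, 10, 8)
  row2 ← row2 − (10)·row0  ⇒  L[2][0]=10, U row2=(0, 4, 10)

U[2][2] = 10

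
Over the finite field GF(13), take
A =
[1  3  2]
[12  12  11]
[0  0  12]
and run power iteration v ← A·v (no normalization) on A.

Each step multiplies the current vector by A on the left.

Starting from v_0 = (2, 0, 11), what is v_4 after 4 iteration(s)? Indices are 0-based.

v_4 = (9, 4, 11)

v_0 = (2, 0, 11).
v_1 = A·v_0 = (11, 2, 2).
v_2 = A·v_1 = (8, 9, 11).
v_3 = A·v_2 = (5, 0, 2).
v_4 = A·v_3 = (9, 4, 11).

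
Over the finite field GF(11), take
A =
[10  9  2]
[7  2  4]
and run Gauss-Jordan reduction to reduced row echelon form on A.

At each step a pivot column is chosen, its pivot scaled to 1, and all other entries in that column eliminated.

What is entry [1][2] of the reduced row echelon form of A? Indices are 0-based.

[1] R0 /= 10  ⇒  (1, 2, 9)
     R1 -= 7·R0  ⇒  (0, 10, 7)
[2] R1 /= 10  ⇒  (0, 1, 4)
     R0 -= 2·R1  ⇒  (1, 0, 1)

M[1][2] = 4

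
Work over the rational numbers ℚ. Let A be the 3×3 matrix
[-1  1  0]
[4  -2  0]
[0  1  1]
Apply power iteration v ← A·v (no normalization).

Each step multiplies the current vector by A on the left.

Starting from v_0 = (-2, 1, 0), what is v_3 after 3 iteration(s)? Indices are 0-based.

v_3 = (45, -116, 23)

v_0 = (-2, 1, 0).
v_1 = A·v_0 = (3, -10, 1).
v_2 = A·v_1 = (-13, 32, -9).
v_3 = A·v_2 = (45, -116, 23).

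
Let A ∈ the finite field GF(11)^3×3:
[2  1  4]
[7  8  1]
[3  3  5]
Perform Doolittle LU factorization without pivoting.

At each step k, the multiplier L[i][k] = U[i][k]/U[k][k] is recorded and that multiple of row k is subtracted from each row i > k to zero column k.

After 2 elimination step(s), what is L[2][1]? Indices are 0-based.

L[2][1] = 4

[col 0] pivot 2
  R1 -= 9*R0 → (0, 10, 9)  (L[1][0] := 9)
  R2 -= 7*R0 → (0, 7, 10)  (L[2][0] := 7)
[col 1] pivot 10
  R2 -= 4*R1 → (0, 0, 7)  (L[2][1] := 4)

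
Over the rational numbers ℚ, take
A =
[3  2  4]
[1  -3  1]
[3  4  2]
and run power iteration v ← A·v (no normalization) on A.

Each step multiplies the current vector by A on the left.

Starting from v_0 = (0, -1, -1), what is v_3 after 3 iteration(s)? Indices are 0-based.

v_0 = (0, -1, -1).
v_1 = A·v_0 = (-6, 2, -6).
v_2 = A·v_1 = (-38, -18, -22).
v_3 = A·v_2 = (-238, -6, -230).

v_3 = (-238, -6, -230)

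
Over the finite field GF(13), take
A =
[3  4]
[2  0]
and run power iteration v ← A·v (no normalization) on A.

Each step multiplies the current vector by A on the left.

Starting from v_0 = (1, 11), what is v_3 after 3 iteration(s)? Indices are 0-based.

v_0 = (1, 11).
v_1 = A·v_0 = (8, 2).
v_2 = A·v_1 = (6, 3).
v_3 = A·v_2 = (4, 12).

v_3 = (4, 12)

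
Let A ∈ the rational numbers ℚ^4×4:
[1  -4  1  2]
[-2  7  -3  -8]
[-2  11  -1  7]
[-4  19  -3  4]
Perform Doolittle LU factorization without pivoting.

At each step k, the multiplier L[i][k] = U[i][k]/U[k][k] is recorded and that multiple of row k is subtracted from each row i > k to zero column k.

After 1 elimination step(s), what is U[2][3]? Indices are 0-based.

U[2][3] = 11

Step 1: pivot at (0,0) is 1.
  row1 ← row1 − (-2)·row0  ⇒  L[1][0]=-2, U row1=(0, -1, -1, -4)
  row2 ← row2 − (-2)·row0  ⇒  L[2][0]=-2, U row2=(0, 3, 1, 11)
  row3 ← row3 − (-4)·row0  ⇒  L[3][0]=-4, U row3=(0, 3, 1, 12)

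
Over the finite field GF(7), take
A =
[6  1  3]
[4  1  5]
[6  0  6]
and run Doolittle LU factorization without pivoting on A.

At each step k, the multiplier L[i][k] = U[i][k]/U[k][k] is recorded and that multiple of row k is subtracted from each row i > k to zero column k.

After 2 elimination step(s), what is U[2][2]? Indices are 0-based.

U[2][2] = 5

[col 0] pivot 6
  R1 -= 3*R0 → (0, 5, 3)  (L[1][0] := 3)
  R2 -= 1*R0 → (0, 6, 3)  (L[2][0] := 1)
[col 1] pivot 5
  R2 -= 4*R1 → (0, 0, 5)  (L[2][1] := 4)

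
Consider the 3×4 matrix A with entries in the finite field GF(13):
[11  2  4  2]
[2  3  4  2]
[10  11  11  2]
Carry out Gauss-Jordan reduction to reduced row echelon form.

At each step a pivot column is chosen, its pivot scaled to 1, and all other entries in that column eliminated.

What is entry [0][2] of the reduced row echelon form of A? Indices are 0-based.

step 1: normalize row 0 (÷11) = (1, 12, 11, 12)
  row 1: subtract 2×row0 = (0, 5, 8, 4)
  row 2: subtract 10×row0 = (0, 8, 5, 12)
step 2: normalize row 1 (÷5) = (0, 1, 12, 6)
  row 0: subtract 12×row1 = (1, 0, 10, 5)
  row 2: subtract 8×row1 = (0, 0, 0, 3)
skip col 2 (zero from row 2)
step 3: normalize row 2 (÷3) = (0, 0, 0, 1)
  row 0: subtract 5×row2 = (1, 0, 10, 0)
  row 1: subtract 6×row2 = (0, 1, 12, 0)

M[0][2] = 10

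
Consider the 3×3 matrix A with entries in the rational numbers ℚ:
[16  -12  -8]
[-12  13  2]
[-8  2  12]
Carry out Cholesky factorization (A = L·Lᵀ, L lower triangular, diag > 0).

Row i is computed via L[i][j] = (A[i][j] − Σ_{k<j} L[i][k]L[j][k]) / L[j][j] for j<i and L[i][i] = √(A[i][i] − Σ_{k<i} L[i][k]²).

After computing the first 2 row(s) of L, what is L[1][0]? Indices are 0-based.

Step 1: L[0][0] = √(16) = 4.
  L[1][0] = (-12) / L[0][0] = -3.
Step 2: L[1][1] = √(4) = 2.

L[1][0] = -3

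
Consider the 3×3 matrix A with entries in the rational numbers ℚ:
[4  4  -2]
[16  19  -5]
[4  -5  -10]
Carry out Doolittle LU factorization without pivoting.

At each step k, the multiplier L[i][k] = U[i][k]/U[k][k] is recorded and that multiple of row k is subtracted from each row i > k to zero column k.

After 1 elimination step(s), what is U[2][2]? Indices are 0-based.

[col 0] pivot 4
  R1 -= 4*R0 → (0, 3, 3)  (L[1][0] := 4)
  R2 -= 1*R0 → (0, -9, -8)  (L[2][0] := 1)

U[2][2] = -8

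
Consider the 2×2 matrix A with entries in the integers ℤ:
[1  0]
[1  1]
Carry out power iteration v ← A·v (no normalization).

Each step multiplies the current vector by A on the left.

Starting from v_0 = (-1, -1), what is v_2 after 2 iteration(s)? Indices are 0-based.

v_0 = (-1, -1).
v_1 = A·v_0 = (-1, -2).
v_2 = A·v_1 = (-1, -3).

v_2 = (-1, -3)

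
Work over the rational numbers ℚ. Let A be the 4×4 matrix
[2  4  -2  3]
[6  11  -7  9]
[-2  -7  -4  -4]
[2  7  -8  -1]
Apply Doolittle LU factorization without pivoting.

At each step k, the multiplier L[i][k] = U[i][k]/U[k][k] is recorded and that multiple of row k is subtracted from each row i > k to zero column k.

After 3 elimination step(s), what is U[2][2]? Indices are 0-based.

[col 0] pivot 2
  R1 -= 3*R0 → (0, -1, -1, 0)  (L[1][0] := 3)
  R2 -= -1*R0 → (0, -3, -6, -1)  (L[2][0] := -1)
  R3 -= 1*R0 → (0, 3, -6, -4)  (L[3][0] := 1)
[col 1] pivot -1
  R2 -= 3*R1 → (0, 0, -3, -1)  (L[2][1] := 3)
  R3 -= -3*R1 → (0, 0, -9, -4)  (L[3][1] := -3)
[col 2] pivot -3
  R3 -= 3*R2 → (0, 0, 0, -1)  (L[3][2] := 3)

U[2][2] = -3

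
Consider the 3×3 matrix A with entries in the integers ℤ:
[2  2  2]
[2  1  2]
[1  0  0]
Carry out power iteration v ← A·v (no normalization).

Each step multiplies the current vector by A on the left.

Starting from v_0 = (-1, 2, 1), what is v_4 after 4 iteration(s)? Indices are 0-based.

v_4 = (180, 144, 44)

v_0 = (-1, 2, 1).
v_1 = A·v_0 = (4, 2, -1).
v_2 = A·v_1 = (10, 8, 4).
v_3 = A·v_2 = (44, 36, 10).
v_4 = A·v_3 = (180, 144, 44).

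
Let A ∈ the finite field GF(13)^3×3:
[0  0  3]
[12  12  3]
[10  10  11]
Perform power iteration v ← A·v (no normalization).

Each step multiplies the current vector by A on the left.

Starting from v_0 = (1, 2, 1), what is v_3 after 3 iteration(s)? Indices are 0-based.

v_3 = (0, 4, 12)

v_0 = (1, 2, 1).
v_1 = A·v_0 = (3, 0, 2).
v_2 = A·v_1 = (6, 3, 0).
v_3 = A·v_2 = (0, 4, 12).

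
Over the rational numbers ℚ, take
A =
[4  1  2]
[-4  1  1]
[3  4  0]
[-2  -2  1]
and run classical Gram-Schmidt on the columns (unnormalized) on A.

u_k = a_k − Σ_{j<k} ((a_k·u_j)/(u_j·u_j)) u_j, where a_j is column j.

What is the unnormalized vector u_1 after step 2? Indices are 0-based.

Step 1: u_0 = a_0 = (4, -4, 3, -2).
Step 2: u_1 = a_1 − (16/45)·u_0 = (-19/45, 109/45, 44/15, -58/45).

u_1 = (-19/45, 109/45, 44/15, -58/45)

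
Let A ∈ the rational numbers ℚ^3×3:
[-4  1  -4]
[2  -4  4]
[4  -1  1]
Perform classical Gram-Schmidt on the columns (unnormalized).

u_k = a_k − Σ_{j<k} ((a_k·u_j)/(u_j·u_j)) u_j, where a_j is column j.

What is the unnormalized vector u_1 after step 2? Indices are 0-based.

u_1 = (-7/9, -28/9, 7/9)

Step 1: u_0 = a_0 = (-4, 2, 4).
Step 2: u_1 = a_1 − (-4/9)·u_0 = (-7/9, -28/9, 7/9).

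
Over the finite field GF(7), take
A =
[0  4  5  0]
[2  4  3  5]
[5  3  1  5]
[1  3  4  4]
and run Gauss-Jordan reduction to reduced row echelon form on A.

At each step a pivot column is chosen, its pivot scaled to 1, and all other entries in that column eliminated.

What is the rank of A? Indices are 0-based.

rank = 4

step 1: exchange rows 0,1
step 1: normalize row 0 (÷2) = (1, 2, 5, 6)
  row 2: subtract 5×row0 = (0, 0, 4, 3)
  row 3: subtract 1×row0 = (0, 1, 6, 5)
step 2: normalize row 1 (÷4) = (0, 1, 3, 0)
  row 0: subtract 2×row1 = (1, 0, 6, 6)
  row 3: subtract 1×row1 = (0, 0, 3, 5)
step 3: normalize row 2 (÷4) = (0, 0, 1, 6)
  row 0: subtract 6×row2 = (1, 0, 0, 5)
  row 1: subtract 3×row2 = (0, 1, 0, 3)
  row 3: subtract 3×row2 = (0, 0, 0, 1)
step 4: normalize row 3 (÷1) = (0, 0, 0, 1)
  row 0: subtract 5×row3 = (1, 0, 0, 0)
  row 1: subtract 3×row3 = (0, 1, 0, 0)
  row 2: subtract 6×row3 = (0, 0, 1, 0)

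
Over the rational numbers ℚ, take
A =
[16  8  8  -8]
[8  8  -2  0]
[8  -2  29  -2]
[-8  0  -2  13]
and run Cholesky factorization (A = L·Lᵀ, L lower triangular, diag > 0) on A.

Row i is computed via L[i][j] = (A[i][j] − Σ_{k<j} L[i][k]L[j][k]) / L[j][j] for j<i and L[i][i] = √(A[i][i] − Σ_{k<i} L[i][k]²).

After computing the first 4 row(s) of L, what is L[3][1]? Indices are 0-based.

L[3][1] = 2

Step 1: L[0][0] = √(16) = 4.
  L[1][0] = (8) / L[0][0] = 2.
Step 2: L[1][1] = √(4) = 2.
  L[2][0] = (8) / L[0][0] = 2.
  L[2][1] = (-6) / L[1][1] = -3.
Step 3: L[2][2] = √(16) = 4.
  L[3][0] = (-8) / L[0][0] = -2.
  L[3][1] = (4) / L[1][1] = 2.
  L[3][2] = (8) / L[2][2] = 2.
Step 4: L[3][3] = √(1) = 1.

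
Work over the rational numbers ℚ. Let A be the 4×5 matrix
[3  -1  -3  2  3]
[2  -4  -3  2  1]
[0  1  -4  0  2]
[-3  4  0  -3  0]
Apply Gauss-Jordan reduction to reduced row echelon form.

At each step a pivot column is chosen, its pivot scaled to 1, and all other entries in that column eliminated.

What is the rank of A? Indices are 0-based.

rank = 4

pivot(0,0)=3: scale R0 → (1, -1/3, -1, 2/3, 1)
  clear (1,0): R1 −= (2)R0 → (0, -10/3, -1, 2/3, -1)
  clear (3,0): R3 −= (-3)R0 → (0, 3, -3, -1, 3)
pivot(1,1)=-10/3: scale R1 → (0, 1, 3/10, -1/5, 3/10)
  clear (0,1): R0 −= (-1/3)R1 → (1, 0, -9/10, 3/5, 11/10)
  clear (2,1): R2 −= (1)R1 → (0, 0, -43/10, 1/5, 17/10)
  clear (3,1): R3 −= (3)R1 → (0, 0, -39/10, -2/5, 21/10)
pivot(2,2)=-43/10: scale R2 → (0, 0, 1, -2/43, -17/43)
  clear (0,2): R0 −= (-9/10)R2 → (1, 0, 0, 24/43, 32/43)
  clear (1,2): R1 −= (3/10)R2 → (0, 1, 0, -8/43, 18/43)
  clear (3,2): R3 −= (-39/10)R2 → (0, 0, 0, -25/43, 24/43)
pivot(3,3)=-25/43: scale R3 → (0, 0, 0, 1, -24/25)
  clear (0,3): R0 −= (24/43)R3 → (1, 0, 0, 0, 32/25)
  clear (1,3): R1 −= (-8/43)R3 → (0, 1, 0, 0, 6/25)
  clear (2,3): R2 −= (-2/43)R3 → (0, 0, 1, 0, -11/25)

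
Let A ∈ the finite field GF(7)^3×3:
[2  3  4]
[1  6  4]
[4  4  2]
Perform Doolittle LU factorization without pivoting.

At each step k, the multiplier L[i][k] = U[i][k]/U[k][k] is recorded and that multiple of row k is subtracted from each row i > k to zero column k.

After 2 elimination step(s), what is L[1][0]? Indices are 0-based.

L[1][0] = 4

Step 1: pivot at (0,0) is 2.
  row1 ← row1 − (4)·row0  ⇒  L[1][0]=4, U row1=(0, 1, 2)
  row2 ← row2 − (2)·row0  ⇒  L[2][0]=2, U row2=(0, 5, 1)
Step 2: pivot at (1,1) is 1.
  row2 ← row2 − (5)·row1  ⇒  L[2][1]=5, U row2=(0, 0, 5)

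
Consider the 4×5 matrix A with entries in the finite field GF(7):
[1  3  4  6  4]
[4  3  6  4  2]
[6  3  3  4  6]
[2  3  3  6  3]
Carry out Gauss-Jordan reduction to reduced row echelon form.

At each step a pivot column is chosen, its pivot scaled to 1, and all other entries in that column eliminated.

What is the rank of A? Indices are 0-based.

rank = 4

pivot(0,0)=1: scale R0 → (1, 3, 4, 6, 4)
  clear (1,0): R1 −= (4)R0 → (0, 5, 4, 1, 0)
  clear (2,0): R2 −= (6)R0 → (0, 6, 0, 3, 3)
  clear (3,0): R3 −= (2)R0 → (0, 4, 2, 1, 2)
pivot(1,1)=5: scale R1 → (0, 1, 5, 3, 0)
  clear (0,1): R0 −= (3)R1 → (1, 0, 3, 4, 4)
  clear (2,1): R2 −= (6)R1 → (0, 0, 5, 6, 3)
  clear (3,1): R3 −= (4)R1 → (0, 0, 3, 3, 2)
pivot(2,2)=5: scale R2 → (0, 0, 1, 4, 2)
  clear (0,2): R0 −= (3)R2 → (1, 0, 0, 6, 5)
  clear (1,2): R1 −= (5)R2 → (0, 1, 0, 4, 4)
  clear (3,2): R3 −= (3)R2 → (0, 0, 0, 5, 3)
pivot(3,3)=5: scale R3 → (0, 0, 0, 1, 2)
  clear (0,3): R0 −= (6)R3 → (1, 0, 0, 0, 0)
  clear (1,3): R1 −= (4)R3 → (0, 1, 0, 0, 3)
  clear (2,3): R2 −= (4)R3 → (0, 0, 1, 0, 1)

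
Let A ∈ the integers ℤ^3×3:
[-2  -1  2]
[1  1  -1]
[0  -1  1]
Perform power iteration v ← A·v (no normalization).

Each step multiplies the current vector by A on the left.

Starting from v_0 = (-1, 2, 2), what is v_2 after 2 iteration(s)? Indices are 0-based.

v_2 = (-7, 3, 1)

v_0 = (-1, 2, 2).
v_1 = A·v_0 = (4, -1, 0).
v_2 = A·v_1 = (-7, 3, 1).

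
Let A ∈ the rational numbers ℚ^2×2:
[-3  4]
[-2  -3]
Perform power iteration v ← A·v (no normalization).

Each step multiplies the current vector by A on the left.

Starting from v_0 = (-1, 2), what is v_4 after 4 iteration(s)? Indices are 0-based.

v_4 = (191, -598)

v_0 = (-1, 2).
v_1 = A·v_0 = (11, -4).
v_2 = A·v_1 = (-49, -10).
v_3 = A·v_2 = (107, 128).
v_4 = A·v_3 = (191, -598).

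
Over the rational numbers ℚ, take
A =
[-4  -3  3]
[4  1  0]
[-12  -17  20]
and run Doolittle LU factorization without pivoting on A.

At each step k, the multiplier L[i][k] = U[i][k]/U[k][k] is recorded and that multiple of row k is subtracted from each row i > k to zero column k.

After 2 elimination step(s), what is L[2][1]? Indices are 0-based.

L[2][1] = 4

k=0: U[0][0]=-4
  eliminate (1,0): mult=-1, new row 1: (0, -2, 3); set L[1][0]=-1
  eliminate (2,0): mult=3, new row 2: (0, -8, 11); set L[2][0]=3
k=1: U[1][1]=-2
  eliminate (2,1): mult=4, new row 2: (0, 0, -1); set L[2][1]=4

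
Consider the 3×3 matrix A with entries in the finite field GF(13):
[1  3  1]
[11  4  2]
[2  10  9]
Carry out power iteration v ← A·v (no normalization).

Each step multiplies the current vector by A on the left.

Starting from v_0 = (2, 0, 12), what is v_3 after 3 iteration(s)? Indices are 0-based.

v_3 = (1, 6, 8)

v_0 = (2, 0, 12).
v_1 = A·v_0 = (1, 7, 8).
v_2 = A·v_1 = (4, 3, 1).
v_3 = A·v_2 = (1, 6, 8).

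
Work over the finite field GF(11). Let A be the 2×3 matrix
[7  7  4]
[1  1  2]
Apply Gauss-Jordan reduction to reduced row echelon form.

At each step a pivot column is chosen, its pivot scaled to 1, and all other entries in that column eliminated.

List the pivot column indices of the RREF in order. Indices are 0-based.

step 1: normalize row 0 (÷7) = (1, 1, 10)
  row 1: subtract 1×row0 = (0, 0, 3)
skip col 1 (zero from row 1)
step 2: normalize row 1 (÷3) = (0, 0, 1)
  row 0: subtract 10×row1 = (1, 1, 0)

pivot columns: 0, 2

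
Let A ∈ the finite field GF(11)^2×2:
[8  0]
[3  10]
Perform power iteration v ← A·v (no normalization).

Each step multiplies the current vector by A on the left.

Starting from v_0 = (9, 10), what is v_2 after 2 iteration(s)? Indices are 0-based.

v_0 = (9, 10).
v_1 = A·v_0 = (6, 6).
v_2 = A·v_1 = (4, 1).

v_2 = (4, 1)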